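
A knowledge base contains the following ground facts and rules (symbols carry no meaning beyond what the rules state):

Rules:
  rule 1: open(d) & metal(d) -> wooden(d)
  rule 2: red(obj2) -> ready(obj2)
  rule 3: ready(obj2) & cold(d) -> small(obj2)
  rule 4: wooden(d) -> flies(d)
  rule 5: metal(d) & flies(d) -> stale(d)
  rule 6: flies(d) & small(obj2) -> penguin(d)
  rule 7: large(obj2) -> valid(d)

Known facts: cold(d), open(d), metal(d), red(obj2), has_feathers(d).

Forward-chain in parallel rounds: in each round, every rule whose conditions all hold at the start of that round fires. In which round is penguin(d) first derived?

3

[1] rule 1 [open(d) & metal(d) -> wooden(d)]; rule 2 [red(obj2) -> ready(obj2)]. ⇒ new: wooden(d), ready(obj2).
[2] rule 3 [ready(obj2) & cold(d) -> small(obj2)]; rule 4 [wooden(d) -> flies(d)]. ⇒ new: small(obj2), flies(d).
[3] rule 5 [metal(d) & flies(d) -> stale(d)]; rule 6 [flies(d) & small(obj2) -> penguin(d)]. ⇒ new: stale(d), penguin(d).
penguin(d) first appears in round 3.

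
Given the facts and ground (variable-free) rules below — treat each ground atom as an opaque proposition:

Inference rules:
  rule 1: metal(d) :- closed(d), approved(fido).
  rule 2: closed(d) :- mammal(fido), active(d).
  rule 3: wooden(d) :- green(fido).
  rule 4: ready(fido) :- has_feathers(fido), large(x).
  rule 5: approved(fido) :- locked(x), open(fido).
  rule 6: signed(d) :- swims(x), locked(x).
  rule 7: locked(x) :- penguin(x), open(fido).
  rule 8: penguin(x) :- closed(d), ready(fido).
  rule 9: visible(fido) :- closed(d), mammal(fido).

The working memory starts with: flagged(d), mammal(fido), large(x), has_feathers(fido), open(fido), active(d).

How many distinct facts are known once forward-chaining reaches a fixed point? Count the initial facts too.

Round 1: rule 2 [closed(d) :- mammal(fido), active(d).]; rule 4 [ready(fido) :- has_feathers(fido), large(x).]. Adds closed(d), ready(fido).
Round 2: rule 8 [penguin(x) :- closed(d), ready(fido).]; rule 9 [visible(fido) :- closed(d), mammal(fido).]. Adds penguin(x), visible(fido).
Round 3: rule 7 [locked(x) :- penguin(x), open(fido).]. Adds locked(x).
Round 4: rule 5 [approved(fido) :- locked(x), open(fido).]. Adds approved(fido).
Round 5: rule 1 [metal(d) :- closed(d), approved(fido).]. Adds metal(d).
Closure: {active(d), approved(fido), closed(d), flagged(d), has_feathers(fido), large(x), locked(x), mammal(fido), metal(d), open(fido), penguin(x), ready(fido), visible(fido)} — 13 facts.

13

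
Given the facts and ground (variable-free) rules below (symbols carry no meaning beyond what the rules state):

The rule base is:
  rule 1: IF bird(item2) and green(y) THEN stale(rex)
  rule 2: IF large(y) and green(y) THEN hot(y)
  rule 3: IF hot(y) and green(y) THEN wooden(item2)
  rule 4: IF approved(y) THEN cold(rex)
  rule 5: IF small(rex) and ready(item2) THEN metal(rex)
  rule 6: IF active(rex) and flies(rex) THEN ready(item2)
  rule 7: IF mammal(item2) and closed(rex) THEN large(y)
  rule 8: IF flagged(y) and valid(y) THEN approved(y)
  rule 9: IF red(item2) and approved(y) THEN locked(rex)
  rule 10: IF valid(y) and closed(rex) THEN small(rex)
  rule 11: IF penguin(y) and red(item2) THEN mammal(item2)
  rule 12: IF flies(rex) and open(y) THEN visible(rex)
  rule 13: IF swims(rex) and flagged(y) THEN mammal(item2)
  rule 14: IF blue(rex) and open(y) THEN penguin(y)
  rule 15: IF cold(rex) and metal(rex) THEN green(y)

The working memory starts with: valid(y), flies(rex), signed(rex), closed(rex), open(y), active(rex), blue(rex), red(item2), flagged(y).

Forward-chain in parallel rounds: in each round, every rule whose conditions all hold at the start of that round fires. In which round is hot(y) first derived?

Round 1: rule 6 [IF active(rex) and flies(rex) THEN ready(item2)]; rule 8 [IF flagged(y) and valid(y) THEN approved(y)]; rule 10 [IF valid(y) and closed(rex) THEN small(rex)]; rule 12 [IF flies(rex) and open(y) THEN visible(rex)]; rule 14 [IF blue(rex) and open(y) THEN penguin(y)]. New: ready(item2), approved(y), small(rex), visible(rex), penguin(y).
Round 2: rule 4 [IF approved(y) THEN cold(rex)]; rule 5 [IF small(rex) and ready(item2) THEN metal(rex)]; rule 9 [IF red(item2) and approved(y) THEN locked(rex)]; rule 11 [IF penguin(y) and red(item2) THEN mammal(item2)]. New: cold(rex), metal(rex), locked(rex), mammal(item2).
Round 3: rule 7 [IF mammal(item2) and closed(rex) THEN large(y)]; rule 15 [IF cold(rex) and metal(rex) THEN green(y)]. New: large(y), green(y).
Round 4: rule 2 [IF large(y) and green(y) THEN hot(y)]. New: hot(y).
hot(y) first appears in round 4.

4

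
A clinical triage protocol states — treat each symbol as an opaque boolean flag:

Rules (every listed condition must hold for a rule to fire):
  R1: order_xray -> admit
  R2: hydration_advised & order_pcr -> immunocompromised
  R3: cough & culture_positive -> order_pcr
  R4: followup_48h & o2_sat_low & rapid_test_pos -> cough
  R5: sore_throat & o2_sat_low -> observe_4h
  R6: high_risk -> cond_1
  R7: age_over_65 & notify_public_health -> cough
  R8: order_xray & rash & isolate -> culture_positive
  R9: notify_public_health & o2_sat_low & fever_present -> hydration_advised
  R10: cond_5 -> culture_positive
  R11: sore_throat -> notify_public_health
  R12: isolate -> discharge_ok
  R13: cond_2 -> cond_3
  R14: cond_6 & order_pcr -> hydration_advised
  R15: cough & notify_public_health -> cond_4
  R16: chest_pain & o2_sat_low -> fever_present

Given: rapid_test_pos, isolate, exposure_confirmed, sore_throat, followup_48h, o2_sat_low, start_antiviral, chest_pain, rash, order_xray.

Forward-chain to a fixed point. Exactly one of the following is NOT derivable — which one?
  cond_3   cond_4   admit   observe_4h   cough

cond_3

[1] R1 [order_xray -> admit]; R4 [followup_48h & o2_sat_low & rapid_test_pos -> cough]; R5 [sore_throat & o2_sat_low -> observe_4h]; R8 [order_xray & rash & isolate -> culture_positive]; R11 [sore_throat -> notify_public_health]; R12 [isolate -> discharge_ok]; R16 [chest_pain & o2_sat_low -> fever_present]. ⇒ new: admit, cough, observe_4h, culture_positive, notify_public_health, discharge_ok, fever_present.
[2] R3 [cough & culture_positive -> order_pcr]; R9 [notify_public_health & o2_sat_low & fever_present -> hydration_advised]; R15 [cough & notify_public_health -> cond_4]. ⇒ new: order_pcr, hydration_advised, cond_4.
[3] R2 [hydration_advised & order_pcr -> immunocompromised]. ⇒ new: immunocompromised.
Derived: cond_4 (round 2), cough (round 1), observe_4h (round 1), admit (round 1). cond_3 never appears in any round.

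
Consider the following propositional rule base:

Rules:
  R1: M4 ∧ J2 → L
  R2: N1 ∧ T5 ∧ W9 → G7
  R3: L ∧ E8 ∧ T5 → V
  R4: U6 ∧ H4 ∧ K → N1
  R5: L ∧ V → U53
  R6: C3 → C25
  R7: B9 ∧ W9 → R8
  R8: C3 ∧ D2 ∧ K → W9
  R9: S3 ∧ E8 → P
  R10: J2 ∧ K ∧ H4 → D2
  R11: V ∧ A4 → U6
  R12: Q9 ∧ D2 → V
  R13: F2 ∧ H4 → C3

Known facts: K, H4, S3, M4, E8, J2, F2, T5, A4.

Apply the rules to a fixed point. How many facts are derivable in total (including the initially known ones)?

20

Round 1 — R1, R9, R10, R13, derive L, P, D2, C3.
Round 2 — R3, R6, R8, derive V, C25, W9.
Round 3 — R5, R11, derive U53, U6.
Round 4 — R4, derive N1.
Round 5 — R2, derive G7.
Closure: {A4, C25, C3, D2, E8, F2, G7, H4, J2, K, L, M4, N1, P, S3, T5, U53, U6, V, W9} — 20 facts.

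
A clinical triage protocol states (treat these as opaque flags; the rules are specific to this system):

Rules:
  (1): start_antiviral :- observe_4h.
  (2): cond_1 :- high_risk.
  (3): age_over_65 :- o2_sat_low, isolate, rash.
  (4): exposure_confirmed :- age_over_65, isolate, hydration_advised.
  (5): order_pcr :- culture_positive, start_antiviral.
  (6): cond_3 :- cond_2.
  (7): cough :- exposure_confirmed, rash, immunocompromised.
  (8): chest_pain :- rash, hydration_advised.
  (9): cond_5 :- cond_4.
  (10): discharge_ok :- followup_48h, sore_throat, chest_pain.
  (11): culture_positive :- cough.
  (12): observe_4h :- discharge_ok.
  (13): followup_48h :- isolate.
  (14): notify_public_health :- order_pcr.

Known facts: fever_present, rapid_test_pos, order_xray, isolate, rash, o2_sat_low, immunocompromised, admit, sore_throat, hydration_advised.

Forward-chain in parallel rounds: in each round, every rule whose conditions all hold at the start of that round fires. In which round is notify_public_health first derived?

[1] (3) [age_over_65 :- o2_sat_low, isolate, rash.]; (8) [chest_pain :- rash, hydration_advised.]; (13) [followup_48h :- isolate.]. ⇒ new: age_over_65, chest_pain, followup_48h.
[2] (4) [exposure_confirmed :- age_over_65, isolate, hydration_advised.]; (10) [discharge_ok :- followup_48h, sore_throat, chest_pain.]. ⇒ new: exposure_confirmed, discharge_ok.
[3] (7) [cough :- exposure_confirmed, rash, immunocompromised.]; (12) [observe_4h :- discharge_ok.]. ⇒ new: cough, observe_4h.
[4] (1) [start_antiviral :- observe_4h.]; (11) [culture_positive :- cough.]. ⇒ new: start_antiviral, culture_positive.
[5] (5) [order_pcr :- culture_positive, start_antiviral.]. ⇒ new: order_pcr.
[6] (14) [notify_public_health :- order_pcr.]. ⇒ new: notify_public_health.
notify_public_health first appears in round 6.

6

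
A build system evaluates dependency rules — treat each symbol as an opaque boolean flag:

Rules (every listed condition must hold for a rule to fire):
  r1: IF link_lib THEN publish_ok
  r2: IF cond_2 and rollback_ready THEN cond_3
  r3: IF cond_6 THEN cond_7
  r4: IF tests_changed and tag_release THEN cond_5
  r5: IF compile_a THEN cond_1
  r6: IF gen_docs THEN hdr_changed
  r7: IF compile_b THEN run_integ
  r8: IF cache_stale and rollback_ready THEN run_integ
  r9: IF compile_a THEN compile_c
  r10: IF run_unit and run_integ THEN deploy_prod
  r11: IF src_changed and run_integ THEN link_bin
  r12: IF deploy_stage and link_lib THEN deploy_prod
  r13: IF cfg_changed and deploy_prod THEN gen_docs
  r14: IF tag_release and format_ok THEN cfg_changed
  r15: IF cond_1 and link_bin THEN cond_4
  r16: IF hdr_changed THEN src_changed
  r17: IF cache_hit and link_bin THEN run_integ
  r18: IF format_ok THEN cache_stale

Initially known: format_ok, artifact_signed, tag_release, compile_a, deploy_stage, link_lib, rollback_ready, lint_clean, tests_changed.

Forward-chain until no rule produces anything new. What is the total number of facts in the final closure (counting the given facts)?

22

Round 1 fires r1, r4, r5, r9, r12, r14, r18, giving publish_ok, cond_5, cond_1, compile_c, deploy_prod, cfg_changed, cache_stale.
Round 2 fires r8, r13, giving run_integ, gen_docs.
Round 3 fires r6, giving hdr_changed.
Round 4 fires r16, giving src_changed.
Round 5 fires r11, giving link_bin.
Round 6 fires r15, giving cond_4.
Closure: {artifact_signed, cache_stale, cfg_changed, compile_a, compile_c, cond_1, cond_4, cond_5, deploy_prod, deploy_stage, format_ok, gen_docs, hdr_changed, link_bin, link_lib, lint_clean, publish_ok, rollback_ready, run_integ, src_changed, tag_release, tests_changed} — 22 facts.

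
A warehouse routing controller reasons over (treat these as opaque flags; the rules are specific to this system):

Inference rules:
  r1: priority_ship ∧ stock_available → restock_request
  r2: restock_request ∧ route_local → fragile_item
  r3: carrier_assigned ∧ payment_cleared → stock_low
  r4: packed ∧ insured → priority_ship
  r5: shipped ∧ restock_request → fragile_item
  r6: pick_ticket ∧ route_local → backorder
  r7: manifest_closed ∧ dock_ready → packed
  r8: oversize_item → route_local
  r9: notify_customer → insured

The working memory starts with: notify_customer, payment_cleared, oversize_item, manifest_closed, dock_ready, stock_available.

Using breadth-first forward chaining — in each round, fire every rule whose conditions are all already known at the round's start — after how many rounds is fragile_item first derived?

Round 1: r7 [manifest_closed ∧ dock_ready → packed]; r8 [oversize_item → route_local]; r9 [notify_customer → insured]. Adds packed, route_local, insured.
Round 2: r4 [packed ∧ insured → priority_ship]. Adds priority_ship.
Round 3: r1 [priority_ship ∧ stock_available → restock_request]. Adds restock_request.
Round 4: r2 [restock_request ∧ route_local → fragile_item]. Adds fragile_item.
fragile_item first appears in round 4.

4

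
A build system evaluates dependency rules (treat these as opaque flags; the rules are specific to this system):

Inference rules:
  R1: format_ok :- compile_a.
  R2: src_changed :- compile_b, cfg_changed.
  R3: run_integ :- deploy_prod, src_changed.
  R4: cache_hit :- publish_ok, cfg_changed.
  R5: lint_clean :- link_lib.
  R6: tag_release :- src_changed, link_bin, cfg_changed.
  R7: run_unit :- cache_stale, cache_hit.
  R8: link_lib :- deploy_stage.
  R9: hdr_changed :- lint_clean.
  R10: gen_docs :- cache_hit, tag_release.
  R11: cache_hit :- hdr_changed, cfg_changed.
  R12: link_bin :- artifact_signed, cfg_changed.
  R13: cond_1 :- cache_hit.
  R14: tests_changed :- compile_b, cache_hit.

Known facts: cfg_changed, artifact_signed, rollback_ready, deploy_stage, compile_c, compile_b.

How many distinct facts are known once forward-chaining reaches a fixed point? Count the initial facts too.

Round 1: R2 [src_changed :- compile_b, cfg_changed.]; R8 [link_lib :- deploy_stage.]; R12 [link_bin :- artifact_signed, cfg_changed.]. Adds src_changed, link_lib, link_bin.
Round 2: R5 [lint_clean :- link_lib.]; R6 [tag_release :- src_changed, link_bin, cfg_changed.]. Adds lint_clean, tag_release.
Round 3: R9 [hdr_changed :- lint_clean.]. Adds hdr_changed.
Round 4: R11 [cache_hit :- hdr_changed, cfg_changed.]. Adds cache_hit.
Round 5: R10 [gen_docs :- cache_hit, tag_release.]; R13 [cond_1 :- cache_hit.]; R14 [tests_changed :- compile_b, cache_hit.]. Adds gen_docs, cond_1, tests_changed.
Closure: {artifact_signed, cache_hit, cfg_changed, compile_b, compile_c, cond_1, deploy_stage, gen_docs, hdr_changed, link_bin, link_lib, lint_clean, rollback_ready, src_changed, tag_release, tests_changed} — 16 facts.

16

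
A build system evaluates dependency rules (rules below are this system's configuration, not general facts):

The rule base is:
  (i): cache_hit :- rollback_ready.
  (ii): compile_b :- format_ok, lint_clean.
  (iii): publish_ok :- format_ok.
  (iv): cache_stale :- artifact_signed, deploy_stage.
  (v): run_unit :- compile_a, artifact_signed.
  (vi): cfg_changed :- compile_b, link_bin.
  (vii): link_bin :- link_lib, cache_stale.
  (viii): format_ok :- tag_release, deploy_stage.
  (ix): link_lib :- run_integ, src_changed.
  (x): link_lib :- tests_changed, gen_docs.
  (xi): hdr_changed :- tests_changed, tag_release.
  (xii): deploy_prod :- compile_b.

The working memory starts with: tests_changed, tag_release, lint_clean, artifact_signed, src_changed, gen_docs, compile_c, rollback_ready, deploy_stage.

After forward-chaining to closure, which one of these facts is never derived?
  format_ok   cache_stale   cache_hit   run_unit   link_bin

run_unit

Round 1: (i) [cache_hit :- rollback_ready.]; (iv) [cache_stale :- artifact_signed, deploy_stage.]; (viii) [format_ok :- tag_release, deploy_stage.]; (x) [link_lib :- tests_changed, gen_docs.]; (xi) [hdr_changed :- tests_changed, tag_release.]. New: cache_hit, cache_stale, format_ok, link_lib, hdr_changed.
Round 2: (ii) [compile_b :- format_ok, lint_clean.]; (iii) [publish_ok :- format_ok.]; (vii) [link_bin :- link_lib, cache_stale.]. New: compile_b, publish_ok, link_bin.
Round 3: (vi) [cfg_changed :- compile_b, link_bin.]; (xii) [deploy_prod :- compile_b.]. New: cfg_changed, deploy_prod.
Derived: format_ok (round 1), link_bin (round 2), cache_stale (round 1), cache_hit (round 1). run_unit never appears in any round.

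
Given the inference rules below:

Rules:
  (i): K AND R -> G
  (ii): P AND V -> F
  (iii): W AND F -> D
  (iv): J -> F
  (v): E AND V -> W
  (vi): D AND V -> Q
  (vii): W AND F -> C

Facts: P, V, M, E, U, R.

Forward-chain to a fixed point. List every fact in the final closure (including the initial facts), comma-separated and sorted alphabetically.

Round 1: (ii) [P AND V -> F]; (v) [E AND V -> W]. New: F, W.
Round 2: (iii) [W AND F -> D]; (vii) [W AND F -> C]. New: D, C.
Round 3: (vi) [D AND V -> Q]. New: Q.

C, D, E, F, M, P, Q, R, U, V, W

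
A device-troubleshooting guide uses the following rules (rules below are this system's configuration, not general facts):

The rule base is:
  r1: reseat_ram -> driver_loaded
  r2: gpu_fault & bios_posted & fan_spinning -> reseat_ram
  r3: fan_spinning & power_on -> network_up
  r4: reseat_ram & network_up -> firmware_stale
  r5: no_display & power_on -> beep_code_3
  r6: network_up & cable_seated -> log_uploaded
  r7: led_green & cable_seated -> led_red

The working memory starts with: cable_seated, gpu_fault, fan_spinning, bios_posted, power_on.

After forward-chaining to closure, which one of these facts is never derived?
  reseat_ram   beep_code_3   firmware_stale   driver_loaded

Round 1: r2 [gpu_fault & bios_posted & fan_spinning -> reseat_ram]; r3 [fan_spinning & power_on -> network_up]. Adds reseat_ram, network_up.
Round 2: r1 [reseat_ram -> driver_loaded]; r4 [reseat_ram & network_up -> firmware_stale]; r6 [network_up & cable_seated -> log_uploaded]. Adds driver_loaded, firmware_stale, log_uploaded.
Derived: driver_loaded (round 2), firmware_stale (round 2), reseat_ram (round 1). beep_code_3 never appears in any round.

beep_code_3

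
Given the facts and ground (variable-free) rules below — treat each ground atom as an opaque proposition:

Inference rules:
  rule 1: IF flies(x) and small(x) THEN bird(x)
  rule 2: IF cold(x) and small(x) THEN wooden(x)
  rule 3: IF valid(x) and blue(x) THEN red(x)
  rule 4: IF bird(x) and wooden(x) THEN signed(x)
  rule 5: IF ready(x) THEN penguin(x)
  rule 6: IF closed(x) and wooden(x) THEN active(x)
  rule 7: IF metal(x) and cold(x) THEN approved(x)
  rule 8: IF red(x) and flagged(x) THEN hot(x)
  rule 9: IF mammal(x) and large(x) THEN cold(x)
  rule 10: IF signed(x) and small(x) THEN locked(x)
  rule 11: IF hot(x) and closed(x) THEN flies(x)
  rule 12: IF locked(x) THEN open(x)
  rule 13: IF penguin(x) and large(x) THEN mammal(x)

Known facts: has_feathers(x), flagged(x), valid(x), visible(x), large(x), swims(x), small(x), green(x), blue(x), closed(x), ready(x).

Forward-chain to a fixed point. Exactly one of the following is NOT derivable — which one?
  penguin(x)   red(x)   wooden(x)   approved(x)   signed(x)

approved(x)

Round 1 — rule 3, rule 5, derive red(x), penguin(x).
Round 2 — rule 8, rule 13, derive hot(x), mammal(x).
Round 3 — rule 9, rule 11, derive cold(x), flies(x).
Round 4 — rule 1, rule 2, derive bird(x), wooden(x).
Round 5 — rule 4, rule 6, derive signed(x), active(x).
Round 6 — rule 10, derive locked(x).
Round 7 — rule 12, derive open(x).
Derived: wooden(x) (round 4), red(x) (round 1), signed(x) (round 5), penguin(x) (round 1). approved(x) never appears in any round.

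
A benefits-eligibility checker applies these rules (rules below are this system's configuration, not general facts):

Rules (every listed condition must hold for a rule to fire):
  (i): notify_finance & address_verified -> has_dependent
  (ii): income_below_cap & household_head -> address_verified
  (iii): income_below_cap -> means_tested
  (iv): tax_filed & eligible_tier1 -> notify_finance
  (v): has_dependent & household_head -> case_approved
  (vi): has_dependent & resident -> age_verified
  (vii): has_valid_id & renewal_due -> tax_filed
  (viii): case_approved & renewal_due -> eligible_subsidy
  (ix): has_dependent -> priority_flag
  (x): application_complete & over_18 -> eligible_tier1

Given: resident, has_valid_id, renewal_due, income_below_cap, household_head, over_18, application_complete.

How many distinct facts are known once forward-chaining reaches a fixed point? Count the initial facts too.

Round 1 fires (ii), (iii), (vii), (x), giving address_verified, means_tested, tax_filed, eligible_tier1.
Round 2 fires (iv), giving notify_finance.
Round 3 fires (i), giving has_dependent.
Round 4 fires (v), (vi), (ix), giving case_approved, age_verified, priority_flag.
Round 5 fires (viii), giving eligible_subsidy.
Closure: {address_verified, age_verified, application_complete, case_approved, eligible_subsidy, eligible_tier1, has_dependent, has_valid_id, household_head, income_below_cap, means_tested, notify_finance, over_18, priority_flag, renewal_due, resident, tax_filed} — 17 facts.

17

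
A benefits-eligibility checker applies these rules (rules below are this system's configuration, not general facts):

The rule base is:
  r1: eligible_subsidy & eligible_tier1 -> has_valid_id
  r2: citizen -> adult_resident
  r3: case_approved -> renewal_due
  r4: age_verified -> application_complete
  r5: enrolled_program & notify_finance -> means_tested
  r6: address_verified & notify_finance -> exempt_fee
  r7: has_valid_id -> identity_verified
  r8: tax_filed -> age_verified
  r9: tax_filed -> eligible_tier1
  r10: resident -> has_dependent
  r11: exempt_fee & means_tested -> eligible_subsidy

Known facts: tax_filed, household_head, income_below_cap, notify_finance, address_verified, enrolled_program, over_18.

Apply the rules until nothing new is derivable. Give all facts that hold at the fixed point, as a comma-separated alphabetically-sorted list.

Round 1: r5 [enrolled_program & notify_finance -> means_tested]; r6 [address_verified & notify_finance -> exempt_fee]; r8 [tax_filed -> age_verified]; r9 [tax_filed -> eligible_tier1]. Adds means_tested, exempt_fee, age_verified, eligible_tier1.
Round 2: r4 [age_verified -> application_complete]; r11 [exempt_fee & means_tested -> eligible_subsidy]. Adds application_complete, eligible_subsidy.
Round 3: r1 [eligible_subsidy & eligible_tier1 -> has_valid_id]. Adds has_valid_id.
Round 4: r7 [has_valid_id -> identity_verified]. Adds identity_verified.

address_verified, age_verified, application_complete, eligible_subsidy, eligible_tier1, enrolled_program, exempt_fee, has_valid_id, household_head, identity_verified, income_below_cap, means_tested, notify_finance, over_18, tax_filed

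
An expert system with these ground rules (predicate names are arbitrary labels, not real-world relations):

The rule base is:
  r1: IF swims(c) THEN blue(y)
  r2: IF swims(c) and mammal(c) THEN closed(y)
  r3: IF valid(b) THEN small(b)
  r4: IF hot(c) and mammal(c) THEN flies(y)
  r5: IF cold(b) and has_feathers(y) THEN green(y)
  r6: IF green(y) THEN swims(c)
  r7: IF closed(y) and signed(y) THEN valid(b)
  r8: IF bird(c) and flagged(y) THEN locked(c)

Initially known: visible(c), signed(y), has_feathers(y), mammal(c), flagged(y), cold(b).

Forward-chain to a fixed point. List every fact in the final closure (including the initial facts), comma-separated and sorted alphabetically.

blue(y), closed(y), cold(b), flagged(y), green(y), has_feathers(y), mammal(c), signed(y), small(b), swims(c), valid(b), visible(c)

Round 1: r5 [IF cold(b) and has_feathers(y) THEN green(y)]. New: green(y).
Round 2: r6 [IF green(y) THEN swims(c)]. New: swims(c).
Round 3: r1 [IF swims(c) THEN blue(y)]; r2 [IF swims(c) and mammal(c) THEN closed(y)]. New: blue(y), closed(y).
Round 4: r7 [IF closed(y) and signed(y) THEN valid(b)]. New: valid(b).
Round 5: r3 [IF valid(b) THEN small(b)]. New: small(b).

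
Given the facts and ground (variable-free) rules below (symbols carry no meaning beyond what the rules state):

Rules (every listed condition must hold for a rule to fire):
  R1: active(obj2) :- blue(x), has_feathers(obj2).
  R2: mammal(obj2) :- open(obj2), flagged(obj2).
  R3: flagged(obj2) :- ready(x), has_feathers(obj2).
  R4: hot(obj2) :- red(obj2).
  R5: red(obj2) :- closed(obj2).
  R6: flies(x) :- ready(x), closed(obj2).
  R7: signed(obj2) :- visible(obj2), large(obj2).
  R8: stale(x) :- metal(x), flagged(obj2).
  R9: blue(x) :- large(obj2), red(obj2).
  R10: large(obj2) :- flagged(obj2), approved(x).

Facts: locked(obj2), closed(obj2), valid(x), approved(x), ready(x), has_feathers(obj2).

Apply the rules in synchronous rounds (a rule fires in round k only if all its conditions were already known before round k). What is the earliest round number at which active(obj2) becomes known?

4

Round 1 — R3, R5, R6, derive flagged(obj2), red(obj2), flies(x).
Round 2 — R4, R10, derive hot(obj2), large(obj2).
Round 3 — R9, derive blue(x).
Round 4 — R1, derive active(obj2).
active(obj2) first appears in round 4.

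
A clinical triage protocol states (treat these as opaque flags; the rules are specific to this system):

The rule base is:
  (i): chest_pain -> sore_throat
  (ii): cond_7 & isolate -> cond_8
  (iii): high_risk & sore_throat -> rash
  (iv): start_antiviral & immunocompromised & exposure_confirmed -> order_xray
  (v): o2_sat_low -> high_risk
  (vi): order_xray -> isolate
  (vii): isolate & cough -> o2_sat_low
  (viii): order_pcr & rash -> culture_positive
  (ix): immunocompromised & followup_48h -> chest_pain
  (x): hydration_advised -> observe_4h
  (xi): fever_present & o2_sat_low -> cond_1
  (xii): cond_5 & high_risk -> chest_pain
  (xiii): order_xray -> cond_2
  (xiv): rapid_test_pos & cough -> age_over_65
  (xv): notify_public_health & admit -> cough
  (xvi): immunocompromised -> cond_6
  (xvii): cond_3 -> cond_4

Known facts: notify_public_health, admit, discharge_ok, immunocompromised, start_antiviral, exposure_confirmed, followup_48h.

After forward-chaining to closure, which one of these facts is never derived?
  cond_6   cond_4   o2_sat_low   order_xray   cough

Round 1: (iv) [start_antiviral & immunocompromised & exposure_confirmed -> order_xray]; (ix) [immunocompromised & followup_48h -> chest_pain]; (xv) [notify_public_health & admit -> cough]; (xvi) [immunocompromised -> cond_6]. New: order_xray, chest_pain, cough, cond_6.
Round 2: (i) [chest_pain -> sore_throat]; (vi) [order_xray -> isolate]; (xiii) [order_xray -> cond_2]. New: sore_throat, isolate, cond_2.
Round 3: (vii) [isolate & cough -> o2_sat_low]. New: o2_sat_low.
Round 4: (v) [o2_sat_low -> high_risk]. New: high_risk.
Round 5: (iii) [high_risk & sore_throat -> rash]. New: rash.
Derived: cough (round 1), o2_sat_low (round 3), order_xray (round 1), cond_6 (round 1). cond_4 never appears in any round.

cond_4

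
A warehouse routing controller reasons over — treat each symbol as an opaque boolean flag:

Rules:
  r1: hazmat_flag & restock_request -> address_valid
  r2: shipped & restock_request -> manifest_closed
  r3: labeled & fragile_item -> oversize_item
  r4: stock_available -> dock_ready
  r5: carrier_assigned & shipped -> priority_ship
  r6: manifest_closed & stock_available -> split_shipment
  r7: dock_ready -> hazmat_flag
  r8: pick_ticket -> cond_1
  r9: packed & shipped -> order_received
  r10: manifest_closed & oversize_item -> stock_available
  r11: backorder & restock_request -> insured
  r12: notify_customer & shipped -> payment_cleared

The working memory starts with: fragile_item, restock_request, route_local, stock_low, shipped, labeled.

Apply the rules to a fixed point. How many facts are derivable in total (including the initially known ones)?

Round 1 — r2, r3, derive manifest_closed, oversize_item.
Round 2 — r10, derive stock_available.
Round 3 — r4, r6, derive dock_ready, split_shipment.
Round 4 — r7, derive hazmat_flag.
Round 5 — r1, derive address_valid.
Closure: {address_valid, dock_ready, fragile_item, hazmat_flag, labeled, manifest_closed, oversize_item, restock_request, route_local, shipped, split_shipment, stock_available, stock_low} — 13 facts.

13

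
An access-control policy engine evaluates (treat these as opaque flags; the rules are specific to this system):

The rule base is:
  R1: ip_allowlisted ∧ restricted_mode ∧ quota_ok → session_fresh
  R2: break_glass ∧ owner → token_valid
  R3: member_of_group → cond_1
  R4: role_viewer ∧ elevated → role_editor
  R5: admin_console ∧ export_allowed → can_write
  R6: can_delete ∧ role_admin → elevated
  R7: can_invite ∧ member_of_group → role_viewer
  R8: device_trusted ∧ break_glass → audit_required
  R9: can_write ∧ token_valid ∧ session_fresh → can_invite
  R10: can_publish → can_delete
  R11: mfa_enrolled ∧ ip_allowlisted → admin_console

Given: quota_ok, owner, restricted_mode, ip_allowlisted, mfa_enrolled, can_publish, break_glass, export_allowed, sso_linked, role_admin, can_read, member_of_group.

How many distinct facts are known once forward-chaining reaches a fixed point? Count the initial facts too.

Round 1: R1 [ip_allowlisted ∧ restricted_mode ∧ quota_ok → session_fresh]; R2 [break_glass ∧ owner → token_valid]; R3 [member_of_group → cond_1]; R10 [can_publish → can_delete]; R11 [mfa_enrolled ∧ ip_allowlisted → admin_console]. New: session_fresh, token_valid, cond_1, can_delete, admin_console.
Round 2: R5 [admin_console ∧ export_allowed → can_write]; R6 [can_delete ∧ role_admin → elevated]. New: can_write, elevated.
Round 3: R9 [can_write ∧ token_valid ∧ session_fresh → can_invite]. New: can_invite.
Round 4: R7 [can_invite ∧ member_of_group → role_viewer]. New: role_viewer.
Round 5: R4 [role_viewer ∧ elevated → role_editor]. New: role_editor.
Closure: {admin_console, break_glass, can_delete, can_invite, can_publish, can_read, can_write, cond_1, elevated, export_allowed, ip_allowlisted, member_of_group, mfa_enrolled, owner, quota_ok, restricted_mode, role_admin, role_editor, role_viewer, session_fresh, sso_linked, token_valid} — 22 facts.

22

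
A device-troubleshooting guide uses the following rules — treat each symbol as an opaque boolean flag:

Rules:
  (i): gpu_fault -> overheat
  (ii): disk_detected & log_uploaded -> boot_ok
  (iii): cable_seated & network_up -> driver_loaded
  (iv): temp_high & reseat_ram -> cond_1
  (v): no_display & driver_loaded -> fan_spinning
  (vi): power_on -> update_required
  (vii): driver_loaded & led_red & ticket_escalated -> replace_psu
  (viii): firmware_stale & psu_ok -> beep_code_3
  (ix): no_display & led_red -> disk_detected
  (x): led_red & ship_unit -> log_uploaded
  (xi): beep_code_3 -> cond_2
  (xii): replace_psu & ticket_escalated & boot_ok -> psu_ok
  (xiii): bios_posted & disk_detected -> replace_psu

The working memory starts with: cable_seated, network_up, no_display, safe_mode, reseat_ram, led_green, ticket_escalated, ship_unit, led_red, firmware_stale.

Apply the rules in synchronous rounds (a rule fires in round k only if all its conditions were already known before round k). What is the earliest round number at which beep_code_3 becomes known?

Round 1: (iii) [cable_seated & network_up -> driver_loaded]; (ix) [no_display & led_red -> disk_detected]; (x) [led_red & ship_unit -> log_uploaded]. Adds driver_loaded, disk_detected, log_uploaded.
Round 2: (ii) [disk_detected & log_uploaded -> boot_ok]; (v) [no_display & driver_loaded -> fan_spinning]; (vii) [driver_loaded & led_red & ticket_escalated -> replace_psu]. Adds boot_ok, fan_spinning, replace_psu.
Round 3: (xii) [replace_psu & ticket_escalated & boot_ok -> psu_ok]. Adds psu_ok.
Round 4: (viii) [firmware_stale & psu_ok -> beep_code_3]. Adds beep_code_3.
beep_code_3 first appears in round 4.

4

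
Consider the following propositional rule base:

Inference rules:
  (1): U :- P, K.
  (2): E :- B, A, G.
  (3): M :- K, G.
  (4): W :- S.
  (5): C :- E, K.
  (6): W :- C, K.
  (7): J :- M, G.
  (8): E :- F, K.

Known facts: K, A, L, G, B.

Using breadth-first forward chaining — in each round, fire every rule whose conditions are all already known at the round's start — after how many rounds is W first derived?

Round 1: (2) [E :- B, A, G.]; (3) [M :- K, G.]. New: E, M.
Round 2: (5) [C :- E, K.]; (7) [J :- M, G.]. New: C, J.
Round 3: (6) [W :- C, K.]. New: W.
W first appears in round 3.

3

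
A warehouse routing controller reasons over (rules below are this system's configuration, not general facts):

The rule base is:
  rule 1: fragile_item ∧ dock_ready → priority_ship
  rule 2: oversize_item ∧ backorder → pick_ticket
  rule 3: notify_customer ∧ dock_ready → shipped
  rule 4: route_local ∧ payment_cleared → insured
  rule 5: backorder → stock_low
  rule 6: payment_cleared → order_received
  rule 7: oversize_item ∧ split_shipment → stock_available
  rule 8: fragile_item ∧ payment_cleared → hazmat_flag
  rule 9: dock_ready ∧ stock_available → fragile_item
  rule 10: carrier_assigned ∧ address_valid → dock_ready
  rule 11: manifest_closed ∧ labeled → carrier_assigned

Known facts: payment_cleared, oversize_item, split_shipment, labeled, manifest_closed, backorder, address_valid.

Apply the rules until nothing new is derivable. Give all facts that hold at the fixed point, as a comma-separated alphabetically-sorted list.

Round 1: rule 2 [oversize_item ∧ backorder → pick_ticket]; rule 5 [backorder → stock_low]; rule 6 [payment_cleared → order_received]; rule 7 [oversize_item ∧ split_shipment → stock_available]; rule 11 [manifest_closed ∧ labeled → carrier_assigned]. Adds pick_ticket, stock_low, order_received, stock_available, carrier_assigned.
Round 2: rule 10 [carrier_assigned ∧ address_valid → dock_ready]. Adds dock_ready.
Round 3: rule 9 [dock_ready ∧ stock_available → fragile_item]. Adds fragile_item.
Round 4: rule 1 [fragile_item ∧ dock_ready → priority_ship]; rule 8 [fragile_item ∧ payment_cleared → hazmat_flag]. Adds priority_ship, hazmat_flag.

address_valid, backorder, carrier_assigned, dock_ready, fragile_item, hazmat_flag, labeled, manifest_closed, order_received, oversize_item, payment_cleared, pick_ticket, priority_ship, split_shipment, stock_available, stock_low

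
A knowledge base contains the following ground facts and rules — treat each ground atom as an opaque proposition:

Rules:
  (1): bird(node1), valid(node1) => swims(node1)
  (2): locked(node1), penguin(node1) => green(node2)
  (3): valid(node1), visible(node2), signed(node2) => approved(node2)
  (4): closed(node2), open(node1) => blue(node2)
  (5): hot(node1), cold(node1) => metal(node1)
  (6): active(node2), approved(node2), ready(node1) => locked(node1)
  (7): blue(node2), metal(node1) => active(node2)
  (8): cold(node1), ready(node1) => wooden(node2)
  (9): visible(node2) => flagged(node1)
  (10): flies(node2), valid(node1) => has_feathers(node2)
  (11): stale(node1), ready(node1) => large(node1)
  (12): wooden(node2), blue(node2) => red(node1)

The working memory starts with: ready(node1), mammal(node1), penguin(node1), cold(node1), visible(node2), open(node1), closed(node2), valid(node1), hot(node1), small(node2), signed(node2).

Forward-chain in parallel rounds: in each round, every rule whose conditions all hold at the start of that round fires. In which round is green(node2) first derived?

Round 1: (3) [valid(node1), visible(node2), signed(node2) => approved(node2)]; (4) [closed(node2), open(node1) => blue(node2)]; (5) [hot(node1), cold(node1) => metal(node1)]; (8) [cold(node1), ready(node1) => wooden(node2)]; (9) [visible(node2) => flagged(node1)]. Adds approved(node2), blue(node2), metal(node1), wooden(node2), flagged(node1).
Round 2: (7) [blue(node2), metal(node1) => active(node2)]; (12) [wooden(node2), blue(node2) => red(node1)]. Adds active(node2), red(node1).
Round 3: (6) [active(node2), approved(node2), ready(node1) => locked(node1)]. Adds locked(node1).
Round 4: (2) [locked(node1), penguin(node1) => green(node2)]. Adds green(node2).
green(node2) first appears in round 4.

4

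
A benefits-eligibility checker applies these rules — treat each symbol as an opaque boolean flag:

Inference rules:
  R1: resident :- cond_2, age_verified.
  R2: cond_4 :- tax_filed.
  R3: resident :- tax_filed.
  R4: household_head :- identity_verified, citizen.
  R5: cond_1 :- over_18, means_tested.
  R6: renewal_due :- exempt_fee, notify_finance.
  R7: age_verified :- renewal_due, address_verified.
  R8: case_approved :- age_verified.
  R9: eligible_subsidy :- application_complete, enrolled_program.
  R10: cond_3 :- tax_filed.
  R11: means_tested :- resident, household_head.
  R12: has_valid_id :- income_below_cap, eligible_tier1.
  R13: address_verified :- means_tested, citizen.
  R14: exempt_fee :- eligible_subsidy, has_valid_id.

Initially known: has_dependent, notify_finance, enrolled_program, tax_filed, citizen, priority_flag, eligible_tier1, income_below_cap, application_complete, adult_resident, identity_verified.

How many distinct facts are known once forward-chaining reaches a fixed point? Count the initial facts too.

Round 1: R2 [cond_4 :- tax_filed.]; R3 [resident :- tax_filed.]; R4 [household_head :- identity_verified, citizen.]; R9 [eligible_subsidy :- application_complete, enrolled_program.]; R10 [cond_3 :- tax_filed.]; R12 [has_valid_id :- income_below_cap, eligible_tier1.]. New: cond_4, resident, household_head, eligible_subsidy, cond_3, has_valid_id.
Round 2: R11 [means_tested :- resident, household_head.]; R14 [exempt_fee :- eligible_subsidy, has_valid_id.]. New: means_tested, exempt_fee.
Round 3: R6 [renewal_due :- exempt_fee, notify_finance.]; R13 [address_verified :- means_tested, citizen.]. New: renewal_due, address_verified.
Round 4: R7 [age_verified :- renewal_due, address_verified.]. New: age_verified.
Round 5: R8 [case_approved :- age_verified.]. New: case_approved.
Closure: {address_verified, adult_resident, age_verified, application_complete, case_approved, citizen, cond_3, cond_4, eligible_subsidy, eligible_tier1, enrolled_program, exempt_fee, has_dependent, has_valid_id, household_head, identity_verified, income_below_cap, means_tested, notify_finance, priority_flag, renewal_due, resident, tax_filed} — 23 facts.

23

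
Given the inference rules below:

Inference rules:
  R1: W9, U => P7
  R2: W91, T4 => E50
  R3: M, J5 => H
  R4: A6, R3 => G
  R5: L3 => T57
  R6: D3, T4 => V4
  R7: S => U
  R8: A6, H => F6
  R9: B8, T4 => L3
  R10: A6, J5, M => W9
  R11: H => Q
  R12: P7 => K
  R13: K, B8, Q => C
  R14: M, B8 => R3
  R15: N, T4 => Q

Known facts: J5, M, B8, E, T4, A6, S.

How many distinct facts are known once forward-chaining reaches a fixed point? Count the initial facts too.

19

Round 1: R3 [M, J5 => H]; R7 [S => U]; R9 [B8, T4 => L3]; R10 [A6, J5, M => W9]; R14 [M, B8 => R3]. Adds H, U, L3, W9, R3.
Round 2: R1 [W9, U => P7]; R4 [A6, R3 => G]; R5 [L3 => T57]; R8 [A6, H => F6]; R11 [H => Q]. Adds P7, G, T57, F6, Q.
Round 3: R12 [P7 => K]. Adds K.
Round 4: R13 [K, B8, Q => C]. Adds C.
Closure: {A6, B8, C, E, F6, G, H, J5, K, L3, M, P7, Q, R3, S, T4, T57, U, W9} — 19 facts.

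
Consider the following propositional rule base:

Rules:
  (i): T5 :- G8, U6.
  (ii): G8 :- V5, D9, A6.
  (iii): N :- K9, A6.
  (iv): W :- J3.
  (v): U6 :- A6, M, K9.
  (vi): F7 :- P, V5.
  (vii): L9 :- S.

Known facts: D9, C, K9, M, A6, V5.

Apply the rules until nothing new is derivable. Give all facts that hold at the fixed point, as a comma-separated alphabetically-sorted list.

Round 1 — (ii), (iii), (v), derive G8, N, U6.
Round 2 — (i), derive T5.

A6, C, D9, G8, K9, M, N, T5, U6, V5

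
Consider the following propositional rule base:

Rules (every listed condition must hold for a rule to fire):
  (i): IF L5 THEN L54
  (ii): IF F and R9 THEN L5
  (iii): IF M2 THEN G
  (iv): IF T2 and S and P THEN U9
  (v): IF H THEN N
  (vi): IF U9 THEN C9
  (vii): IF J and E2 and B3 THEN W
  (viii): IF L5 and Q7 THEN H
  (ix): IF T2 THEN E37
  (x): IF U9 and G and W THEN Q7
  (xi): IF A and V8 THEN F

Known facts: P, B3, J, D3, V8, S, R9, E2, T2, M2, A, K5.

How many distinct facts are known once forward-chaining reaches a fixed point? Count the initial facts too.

23

Round 1 fires (iii), (iv), (vii), (ix), (xi), giving G, U9, W, E37, F.
Round 2 fires (ii), (vi), (x), giving L5, C9, Q7.
Round 3 fires (i), (viii), giving L54, H.
Round 4 fires (v), giving N.
Closure: {A, B3, C9, D3, E2, E37, F, G, H, J, K5, L5, L54, M2, N, P, Q7, R9, S, T2, U9, V8, W} — 23 facts.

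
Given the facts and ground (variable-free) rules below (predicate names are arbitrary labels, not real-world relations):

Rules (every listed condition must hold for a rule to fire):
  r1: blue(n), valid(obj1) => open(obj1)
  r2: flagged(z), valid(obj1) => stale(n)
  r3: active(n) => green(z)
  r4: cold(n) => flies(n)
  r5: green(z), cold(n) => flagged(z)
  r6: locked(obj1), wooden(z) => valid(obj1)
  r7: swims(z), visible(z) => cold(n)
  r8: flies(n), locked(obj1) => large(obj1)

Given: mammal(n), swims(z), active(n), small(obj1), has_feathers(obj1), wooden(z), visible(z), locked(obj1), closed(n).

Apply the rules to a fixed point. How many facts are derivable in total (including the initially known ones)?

16

Round 1: r3 [active(n) => green(z)]; r6 [locked(obj1), wooden(z) => valid(obj1)]; r7 [swims(z), visible(z) => cold(n)]. Adds green(z), valid(obj1), cold(n).
Round 2: r4 [cold(n) => flies(n)]; r5 [green(z), cold(n) => flagged(z)]. Adds flies(n), flagged(z).
Round 3: r2 [flagged(z), valid(obj1) => stale(n)]; r8 [flies(n), locked(obj1) => large(obj1)]. Adds stale(n), large(obj1).
Closure: {active(n), closed(n), cold(n), flagged(z), flies(n), green(z), has_feathers(obj1), large(obj1), locked(obj1), mammal(n), small(obj1), stale(n), swims(z), valid(obj1), visible(z), wooden(z)} — 16 facts.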